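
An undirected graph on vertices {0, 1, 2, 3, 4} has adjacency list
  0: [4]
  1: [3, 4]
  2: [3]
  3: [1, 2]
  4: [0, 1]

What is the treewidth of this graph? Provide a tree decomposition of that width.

Each bag holds 2 vertices, so the decomposition has width 1, which upper-bounds the treewidth. Any graph with an edge has treewidth ≥ 1, and G has the edge 0–4. Hence tw(G) = 1 exactly.

Treewidth 1.
One optimal decomposition is:
Bags: B1 = {0, 4}  B2 = {1, 4}  B3 = {1, 3}  B4 = {2, 3}
Tree: B1–B2, B2–B3, B3–B4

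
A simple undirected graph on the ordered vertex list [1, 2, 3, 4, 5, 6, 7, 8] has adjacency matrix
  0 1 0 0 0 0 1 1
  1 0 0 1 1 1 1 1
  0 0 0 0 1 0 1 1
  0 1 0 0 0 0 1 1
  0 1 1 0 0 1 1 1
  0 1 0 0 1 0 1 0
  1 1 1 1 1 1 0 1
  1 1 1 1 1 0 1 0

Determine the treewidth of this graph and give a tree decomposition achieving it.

Each bag holds 4 vertices, so the decomposition has width 3, which upper-bounds the treewidth. Conversely, {1, 2, 7, 8} is a clique of size 4, and the vertices of any clique must share a bag in every tree decomposition; so some bag has ≥ 4 vertices and tw(G) ≥ 3. Therefore the treewidth is 3.

Treewidth 3.
One such decomposition:
Bags: B1 = {1, 2, 7, 8}  B2 = {2, 5, 7, 8}  B3 = {3, 5, 7, 8}  B4 = {2, 5, 6, 7}  B5 = {2, 4, 7, 8}
Tree: B1–B2, B2–B3, B2–B4, B1–B5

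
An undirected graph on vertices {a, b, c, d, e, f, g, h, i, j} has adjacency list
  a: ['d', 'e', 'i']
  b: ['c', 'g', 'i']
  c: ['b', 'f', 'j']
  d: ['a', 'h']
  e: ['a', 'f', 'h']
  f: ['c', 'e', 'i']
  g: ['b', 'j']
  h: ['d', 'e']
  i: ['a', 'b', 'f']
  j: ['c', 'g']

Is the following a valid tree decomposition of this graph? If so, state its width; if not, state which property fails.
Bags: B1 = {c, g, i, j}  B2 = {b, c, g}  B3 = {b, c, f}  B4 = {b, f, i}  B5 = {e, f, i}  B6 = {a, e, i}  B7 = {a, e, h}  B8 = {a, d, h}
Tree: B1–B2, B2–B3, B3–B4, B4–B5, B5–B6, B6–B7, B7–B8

No — bags containing vertex i are not connected in the tree.

A tree decomposition must satisfy three properties: every vertex lies in some bag; for every edge, both endpoints lie together in some bag; and for every vertex, the bags containing it form a connected subtree. Here bags containing vertex i are not connected in the tree, so the decomposition is invalid.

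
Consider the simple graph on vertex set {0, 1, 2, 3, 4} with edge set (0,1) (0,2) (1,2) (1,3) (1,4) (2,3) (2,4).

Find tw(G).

A width-2 tree decomposition is:
Bags: B1 = {0, 1, 2}  B2 = {1, 2, 4}  B3 = {1, 2, 3}
Tree: B1–B2, B1–B3
The largest bag has 3 vertices, giving width 2; this decomposition certifies tw(G) ≤ 2. Conversely, {0, 1, 2} is a clique of size 3, and the vertices of any clique must share a bag in every tree decomposition; so some bag has ≥ 3 vertices and tw(G) ≥ 2. Hence tw(G) = 2 exactly.

2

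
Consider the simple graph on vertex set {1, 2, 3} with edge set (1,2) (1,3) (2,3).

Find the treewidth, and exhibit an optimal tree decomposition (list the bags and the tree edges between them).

Treewidth 2.
One optimal decomposition is:
Bags: B1 = {1, 2, 3}
Tree: (single bag)

A single bag containing all 3 vertices is trivially a valid decomposition of width 2. On the other hand G contains the 3-clique {1, 2, 3}. A clique must lie in a single bag of any decomposition, so no decomposition can have width below 2. Therefore the treewidth is 2.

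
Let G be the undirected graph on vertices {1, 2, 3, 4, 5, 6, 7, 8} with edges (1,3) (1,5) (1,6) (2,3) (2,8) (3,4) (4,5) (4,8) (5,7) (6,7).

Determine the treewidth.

A width-2 tree decomposition is:
Bags: B1 = {5, 6, 7}  B2 = {1, 5, 6}  B3 = {1, 4, 5}  B4 = {1, 3, 4}  B5 = {3, 4, 8}  B6 = {2, 3, 8}
Tree: B1–B2, B2–B3, B3–B4, B4–B5, B5–B6
Every bag has size at most 3, so the width is 3 − 1 = 2 and tw(G) ≤ 2. For the lower bound, G contains the cycle 7–6–1–5–7, so G is not a forest; only forests have treewidth ≤ 1, hence tw(G) ≥ 2. Hence tw(G) = 2 exactly.

2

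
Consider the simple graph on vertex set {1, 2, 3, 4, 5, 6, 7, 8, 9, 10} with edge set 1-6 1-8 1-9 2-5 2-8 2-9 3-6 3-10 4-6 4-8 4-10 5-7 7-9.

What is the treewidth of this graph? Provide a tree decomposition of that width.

Treewidth 2.
One optimal decomposition is:
Bags: B1 = {5, 7, 9}  B2 = {2, 5, 9}  B3 = {1, 2, 9}  B4 = {1, 2, 8}  B5 = {1, 6, 8}  B6 = {4, 6, 8}  B7 = {3, 4, 6}  B8 = {3, 4, 10}
Tree: B1–B2, B2–B3, B3–B4, B4–B5, B5–B6, B6–B7, B7–B8

Each bag holds 3 vertices, so the decomposition has width 2, which upper-bounds the treewidth. The edges 7–5–2–9–7 form a cycle, so G is not a tree and its treewidth is at least 2. Hence tw(G) = 2 exactly.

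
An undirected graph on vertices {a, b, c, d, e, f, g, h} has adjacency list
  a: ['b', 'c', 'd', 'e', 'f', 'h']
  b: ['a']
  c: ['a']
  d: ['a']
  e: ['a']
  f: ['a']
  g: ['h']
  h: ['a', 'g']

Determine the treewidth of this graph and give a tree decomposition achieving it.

Treewidth 1.
One optimal decomposition is:
Bags: B1 = {a, h}  B2 = {a, b}  B3 = {a, c}  B4 = {a, f}  B5 = {a, e}  B6 = {g, h}  B7 = {a, d}
Tree: B1–B2, B1–B3, B1–B4, B3–B5, B1–B6, B1–B7

The largest bag has 2 vertices, giving width 1; this decomposition certifies tw(G) ≤ 1. Since G has at least one edge (e.g. a–h), it is not an edgeless graph, so tw(G) ≥ 1. Therefore the treewidth is 1.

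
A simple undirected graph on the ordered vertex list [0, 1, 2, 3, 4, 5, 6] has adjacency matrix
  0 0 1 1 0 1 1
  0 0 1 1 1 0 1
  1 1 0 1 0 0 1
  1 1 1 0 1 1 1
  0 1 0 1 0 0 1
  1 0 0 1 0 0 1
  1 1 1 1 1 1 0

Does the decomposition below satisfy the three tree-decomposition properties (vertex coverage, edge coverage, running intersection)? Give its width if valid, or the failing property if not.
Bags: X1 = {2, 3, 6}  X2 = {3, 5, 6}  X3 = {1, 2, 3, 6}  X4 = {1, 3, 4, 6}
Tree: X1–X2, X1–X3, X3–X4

No — vertex 0 appears in no bag.

A tree decomposition must satisfy three properties: every vertex lies in some bag; for every edge, both endpoints lie together in some bag; and for every vertex, the bags containing it form a connected subtree. Here vertex 0 appears in no bag, so the decomposition is invalid.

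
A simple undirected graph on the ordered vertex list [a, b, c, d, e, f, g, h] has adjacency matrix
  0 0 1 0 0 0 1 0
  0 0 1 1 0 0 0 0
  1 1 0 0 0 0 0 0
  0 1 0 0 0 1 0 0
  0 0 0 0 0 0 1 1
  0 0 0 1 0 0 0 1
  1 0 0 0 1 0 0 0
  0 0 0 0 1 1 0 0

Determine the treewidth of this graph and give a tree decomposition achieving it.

Each bag holds 3 vertices, so the decomposition has width 2, which upper-bounds the treewidth. For the lower bound, G contains the cycle a–c–b–d–f–h–e–g–a, so G is not a forest; only forests have treewidth ≤ 1, hence tw(G) ≥ 2. The upper and lower bounds meet at 2, so that is the treewidth.

Treewidth 2.
One optimal decomposition is:
Bags: B1 = {a, b, c}  B2 = {a, b, d}  B3 = {a, d, f}  B4 = {a, f, h}  B5 = {a, e, h}  B6 = {a, e, g}
Tree: B1–B2, B2–B3, B3–B4, B4–B5, B5–B6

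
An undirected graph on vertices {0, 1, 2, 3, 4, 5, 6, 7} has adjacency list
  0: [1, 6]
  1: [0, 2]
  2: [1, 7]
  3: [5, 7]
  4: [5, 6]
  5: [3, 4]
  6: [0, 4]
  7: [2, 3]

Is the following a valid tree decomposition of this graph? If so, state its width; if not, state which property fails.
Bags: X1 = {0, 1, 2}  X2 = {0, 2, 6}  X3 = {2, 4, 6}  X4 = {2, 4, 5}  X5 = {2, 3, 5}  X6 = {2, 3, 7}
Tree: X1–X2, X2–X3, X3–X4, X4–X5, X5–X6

Yes; width 2.

Vertex coverage: the bags together contain {0, 1, 2, 3, 4, 5, 6, 7}, the full vertex set. Edge coverage: each edge of G has both endpoints in at least one bag. Running intersection: for every vertex, the bags containing it form a connected subtree. All three properties hold, so this is a valid tree decomposition of width max|bag| − 1 = 2, and hence tw(G) ≤ 2.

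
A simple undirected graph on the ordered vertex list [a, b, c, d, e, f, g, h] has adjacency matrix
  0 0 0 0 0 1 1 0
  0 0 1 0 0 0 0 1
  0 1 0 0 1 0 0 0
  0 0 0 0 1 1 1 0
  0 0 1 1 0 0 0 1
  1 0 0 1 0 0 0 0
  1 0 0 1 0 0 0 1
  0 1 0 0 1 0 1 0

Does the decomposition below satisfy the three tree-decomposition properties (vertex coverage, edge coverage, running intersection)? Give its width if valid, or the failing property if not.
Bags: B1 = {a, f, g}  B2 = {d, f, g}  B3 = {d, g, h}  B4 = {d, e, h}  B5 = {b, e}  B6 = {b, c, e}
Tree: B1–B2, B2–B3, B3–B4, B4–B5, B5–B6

A tree decomposition must satisfy three properties: every vertex lies in some bag; for every edge, both endpoints lie together in some bag; and for every vertex, the bags containing it form a connected subtree. Here edge (h,b) lies in no bag, so the decomposition is invalid.

No — edge (h,b) lies in no bag.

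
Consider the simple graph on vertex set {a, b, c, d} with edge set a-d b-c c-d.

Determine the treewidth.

1

A width-1 tree decomposition is:
Bags: B1 = {a, d}  B2 = {c, d}  B3 = {b, c}
Tree: B1–B2, B2–B3
Each bag holds 2 vertices, so the decomposition has width 1, which upper-bounds the treewidth. Since G has at least one edge (e.g. a–d), it is not an edgeless graph, so tw(G) ≥ 1. Combining the bounds, tw(G) = 1.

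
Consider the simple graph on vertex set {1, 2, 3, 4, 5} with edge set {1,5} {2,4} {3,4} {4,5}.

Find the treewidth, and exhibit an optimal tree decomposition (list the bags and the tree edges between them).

The largest bag has 2 vertices, giving width 1; this decomposition certifies tw(G) ≤ 1. G has an edge, so its treewidth is at least 1. Therefore the treewidth is 1.

Treewidth 1.
Bags: B1 = {2, 4}  B2 = {3, 4}  B3 = {4, 5}  B4 = {1, 5}
Tree: B1–B2, B2–B3, B3–B4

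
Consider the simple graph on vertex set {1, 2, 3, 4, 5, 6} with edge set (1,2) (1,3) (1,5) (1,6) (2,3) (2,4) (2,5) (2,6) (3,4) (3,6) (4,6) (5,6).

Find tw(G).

A width-3 tree decomposition is:
Bags: B1 = {2, 3, 4, 6}  B2 = {1, 2, 3, 6}  B3 = {1, 2, 5, 6}
Tree: B1–B2, B2–B3
Every bag has size at most 4, so the width is 4 − 1 = 3 and tw(G) ≤ 3. For the lower bound, the 4 vertices {1, 2, 3, 6} are pairwise adjacent, and any tree decomposition puts a clique entirely inside one bag — forcing width ≥ 3. Combining the bounds, tw(G) = 3.

3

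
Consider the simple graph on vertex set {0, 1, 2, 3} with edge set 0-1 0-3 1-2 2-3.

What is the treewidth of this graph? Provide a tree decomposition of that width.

Treewidth 2.
Bags: B1 = {0, 2, 3}  B2 = {0, 1, 2}
Tree: B1–B2

The largest bag has 3 vertices, giving width 2; this decomposition certifies tw(G) ≤ 2. For the lower bound, G contains the cycle 2–3–0–1–2, so G is not a forest; only forests have treewidth ≤ 1, hence tw(G) ≥ 2. Combining the bounds, tw(G) = 2.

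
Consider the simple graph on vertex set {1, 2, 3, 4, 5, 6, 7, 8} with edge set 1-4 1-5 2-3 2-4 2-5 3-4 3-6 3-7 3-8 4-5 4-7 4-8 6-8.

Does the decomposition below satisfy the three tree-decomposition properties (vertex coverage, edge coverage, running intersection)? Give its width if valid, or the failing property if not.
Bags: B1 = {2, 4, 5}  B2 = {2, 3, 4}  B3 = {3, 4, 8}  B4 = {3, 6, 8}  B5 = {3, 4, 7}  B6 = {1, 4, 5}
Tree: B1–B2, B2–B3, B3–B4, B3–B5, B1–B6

Vertex coverage: the bags together contain {1, 2, 3, 4, 5, 6, 7, 8}, the full vertex set. Edge coverage: each edge of G has both endpoints in at least one bag. Running intersection: for every vertex, the bags containing it form a connected subtree. All three properties hold, so this is a valid tree decomposition of width max|bag| − 1 = 2, and hence tw(G) ≤ 2.

Yes; width 2.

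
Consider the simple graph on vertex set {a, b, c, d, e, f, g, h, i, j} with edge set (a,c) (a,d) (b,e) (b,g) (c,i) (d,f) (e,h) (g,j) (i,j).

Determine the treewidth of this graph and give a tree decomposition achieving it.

The largest bag has 2 vertices, giving width 1; this decomposition certifies tw(G) ≤ 1. Any graph with an edge has treewidth ≥ 1, and G has the edge f–d. The upper and lower bounds meet at 1, so that is the treewidth.

Treewidth 1.
Bags: B1 = {d, f}  B2 = {a, d}  B3 = {a, c}  B4 = {c, i}  B5 = {i, j}  B6 = {g, j}  B7 = {b, g}  B8 = {b, e}  B9 = {e, h}
Tree: B1–B2, B2–B3, B3–B4, B4–B5, B5–B6, B6–B7, B7–B8, B8–B9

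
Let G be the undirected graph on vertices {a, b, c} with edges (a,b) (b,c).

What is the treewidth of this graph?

A width-1 tree decomposition is:
Bags: B1 = {b, c}  B2 = {a, b}
Tree: B1–B2
Each bag holds 2 vertices, so the decomposition has width 1, which upper-bounds the treewidth. G has an edge, so its treewidth is at least 1. Therefore the treewidth is 1.

1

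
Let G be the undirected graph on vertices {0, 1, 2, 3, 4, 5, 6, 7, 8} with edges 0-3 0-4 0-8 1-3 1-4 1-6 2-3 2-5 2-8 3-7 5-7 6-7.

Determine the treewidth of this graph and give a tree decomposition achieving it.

Every bag has size at most 4, so the width is 4 − 1 = 3 and tw(G) ≤ 3. For the lower bound: the 4 vertex sets {1,4,6}, {7}, {3}, {0,2,5,8} are disjoint, each induces a connected subgraph, and every pair is joined by at least one edge of G. Contracting each set to a single vertex therefore yields K_{4} as a minor, and since treewidth is minor-monotone, tw(G) ≥ tw(K_{4}) = 3. Combining the bounds, tw(G) = 3.

Treewidth 3.
One optimal decomposition is:
Bags: B1 = {1, 4, 6, 7}  B2 = {1, 3, 4, 7}  B3 = {0, 3, 4, 7}  B4 = {0, 3, 5, 7}  B5 = {0, 2, 3, 5}  B6 = {0, 2, 5, 8}
Tree: B1–B2, B2–B3, B3–B4, B4–B5, B5–B6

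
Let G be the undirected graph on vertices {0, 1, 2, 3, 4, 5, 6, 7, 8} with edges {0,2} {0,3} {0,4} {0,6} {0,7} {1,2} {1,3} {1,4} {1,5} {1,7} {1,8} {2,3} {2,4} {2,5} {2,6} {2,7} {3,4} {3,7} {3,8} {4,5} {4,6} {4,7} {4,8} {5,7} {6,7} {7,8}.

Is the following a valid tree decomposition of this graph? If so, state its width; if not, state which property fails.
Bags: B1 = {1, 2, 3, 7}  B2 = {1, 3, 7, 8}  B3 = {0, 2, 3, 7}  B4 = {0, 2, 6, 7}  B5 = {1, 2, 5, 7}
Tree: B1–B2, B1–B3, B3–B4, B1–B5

A tree decomposition must satisfy three properties: every vertex lies in some bag; for every edge, both endpoints lie together in some bag; and for every vertex, the bags containing it form a connected subtree. Here vertex 4 appears in no bag, so the decomposition is invalid.

No — vertex 4 appears in no bag.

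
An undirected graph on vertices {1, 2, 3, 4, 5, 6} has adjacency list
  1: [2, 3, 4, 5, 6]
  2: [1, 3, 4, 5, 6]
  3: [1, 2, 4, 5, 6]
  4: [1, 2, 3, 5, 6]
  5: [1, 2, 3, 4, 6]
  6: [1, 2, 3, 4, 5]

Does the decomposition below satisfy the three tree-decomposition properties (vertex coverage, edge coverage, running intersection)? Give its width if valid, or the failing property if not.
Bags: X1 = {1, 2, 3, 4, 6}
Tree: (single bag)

No — vertex 5 appears in no bag.

A tree decomposition must satisfy three properties: every vertex lies in some bag; for every edge, both endpoints lie together in some bag; and for every vertex, the bags containing it form a connected subtree. Here vertex 5 appears in no bag, so the decomposition is invalid.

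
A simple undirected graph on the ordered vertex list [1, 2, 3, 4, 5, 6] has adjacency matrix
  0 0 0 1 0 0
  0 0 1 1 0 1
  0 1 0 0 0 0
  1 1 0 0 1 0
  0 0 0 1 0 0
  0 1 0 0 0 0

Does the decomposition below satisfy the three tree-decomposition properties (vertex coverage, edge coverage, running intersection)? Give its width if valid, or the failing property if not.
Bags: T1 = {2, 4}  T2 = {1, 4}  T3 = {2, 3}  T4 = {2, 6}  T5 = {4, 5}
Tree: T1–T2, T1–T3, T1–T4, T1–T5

Checking the three conditions: (i) the bags cover all of {1, 2, 3, 4, 5, 6}; (ii) for each edge, some bag contains both endpoints; (iii) the bags containing any fixed vertex form a subtree. All hold, so the decomposition is valid with width 2 − 1 = 1.

Yes; width 1.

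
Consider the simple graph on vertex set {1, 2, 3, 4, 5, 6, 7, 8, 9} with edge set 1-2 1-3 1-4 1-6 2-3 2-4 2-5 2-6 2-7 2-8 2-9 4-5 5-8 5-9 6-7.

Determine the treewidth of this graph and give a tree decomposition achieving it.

Treewidth 2.
Bags: B1 = {1, 2, 4}  B2 = {1, 2, 3}  B3 = {1, 2, 6}  B4 = {2, 4, 5}  B5 = {2, 6, 7}  B6 = {2, 5, 8}  B7 = {2, 5, 9}
Tree: B1–B2, B1–B3, B1–B4, B3–B5, B4–B6, B6–B7

The largest bag has 3 vertices, giving width 2; this decomposition certifies tw(G) ≤ 2. Conversely, {1, 2, 3} is a clique of size 3, and the vertices of any clique must share a bag in every tree decomposition; so some bag has ≥ 3 vertices and tw(G) ≥ 2. Combining the bounds, tw(G) = 2.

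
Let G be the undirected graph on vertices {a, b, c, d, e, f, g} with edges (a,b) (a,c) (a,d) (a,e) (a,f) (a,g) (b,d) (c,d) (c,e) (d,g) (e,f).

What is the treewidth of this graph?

A width-2 tree decomposition is:
Bags: B1 = {a, b, d}  B2 = {a, d, g}  B3 = {a, c, d}  B4 = {a, c, e}  B5 = {a, e, f}
Tree: B1–B2, B1–B3, B3–B4, B4–B5
Every bag has size at most 3, so the width is 3 − 1 = 2 and tw(G) ≤ 2. On the other hand G contains the 3-clique {a, d, g}. A clique must lie in a single bag of any decomposition, so no decomposition can have width below 2. Hence tw(G) = 2 exactly.

2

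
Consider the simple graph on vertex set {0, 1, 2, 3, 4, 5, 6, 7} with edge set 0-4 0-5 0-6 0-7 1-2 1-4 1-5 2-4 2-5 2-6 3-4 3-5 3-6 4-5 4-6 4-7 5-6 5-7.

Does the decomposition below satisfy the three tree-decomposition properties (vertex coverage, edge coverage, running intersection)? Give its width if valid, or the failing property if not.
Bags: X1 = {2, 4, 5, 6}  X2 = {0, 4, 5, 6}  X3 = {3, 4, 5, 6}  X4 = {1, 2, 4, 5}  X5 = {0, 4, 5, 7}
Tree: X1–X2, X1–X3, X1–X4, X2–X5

Every vertex of G appears in some bag (union = {0, 1, 2, 3, 4, 5, 6, 7}); every edge is covered by a bag; and for each vertex v the set of bags containing v is connected in the bag tree. The decomposition is therefore valid. The largest bag has 4 vertices, so the width is 3.

Yes; width 3.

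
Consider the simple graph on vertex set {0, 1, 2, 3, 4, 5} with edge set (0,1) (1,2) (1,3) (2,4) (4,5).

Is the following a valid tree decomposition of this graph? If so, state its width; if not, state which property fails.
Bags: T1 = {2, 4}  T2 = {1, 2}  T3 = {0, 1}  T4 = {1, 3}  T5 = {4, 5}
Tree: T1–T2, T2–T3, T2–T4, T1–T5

Vertex coverage: the bags together contain {0, 1, 2, 3, 4, 5}, the full vertex set. Edge coverage: each edge of G has both endpoints in at least one bag. Running intersection: for every vertex, the bags containing it form a connected subtree. All three properties hold, so this is a valid tree decomposition of width max|bag| − 1 = 1, and hence tw(G) ≤ 1.

Yes; width 1.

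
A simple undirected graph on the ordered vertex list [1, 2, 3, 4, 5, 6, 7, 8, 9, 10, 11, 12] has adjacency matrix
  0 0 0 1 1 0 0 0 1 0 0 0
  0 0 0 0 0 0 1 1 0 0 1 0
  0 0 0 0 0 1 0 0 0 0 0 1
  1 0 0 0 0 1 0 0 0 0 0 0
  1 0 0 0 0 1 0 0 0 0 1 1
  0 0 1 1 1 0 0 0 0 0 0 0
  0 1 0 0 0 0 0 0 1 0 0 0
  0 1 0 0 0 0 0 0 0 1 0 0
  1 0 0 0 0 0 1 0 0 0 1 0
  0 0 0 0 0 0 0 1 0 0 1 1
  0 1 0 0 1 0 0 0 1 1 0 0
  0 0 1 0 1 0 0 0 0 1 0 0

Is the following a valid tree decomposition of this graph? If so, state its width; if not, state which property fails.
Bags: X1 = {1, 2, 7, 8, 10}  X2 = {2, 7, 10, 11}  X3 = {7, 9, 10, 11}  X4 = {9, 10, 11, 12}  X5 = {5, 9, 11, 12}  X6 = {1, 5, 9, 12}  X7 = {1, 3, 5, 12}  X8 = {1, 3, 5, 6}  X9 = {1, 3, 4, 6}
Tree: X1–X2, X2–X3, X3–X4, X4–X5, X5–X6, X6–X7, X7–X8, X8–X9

No — bags containing vertex 1 are not connected in the tree.

A tree decomposition must satisfy three properties: every vertex lies in some bag; for every edge, both endpoints lie together in some bag; and for every vertex, the bags containing it form a connected subtree. Here bags containing vertex 1 are not connected in the tree, so the decomposition is invalid.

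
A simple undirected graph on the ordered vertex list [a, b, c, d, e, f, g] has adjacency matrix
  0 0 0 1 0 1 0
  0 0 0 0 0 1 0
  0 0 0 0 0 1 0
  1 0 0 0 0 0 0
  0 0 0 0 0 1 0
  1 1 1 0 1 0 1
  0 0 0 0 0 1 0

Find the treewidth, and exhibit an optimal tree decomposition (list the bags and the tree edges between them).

Treewidth 1.
Bags: B1 = {f, g}  B2 = {a, f}  B3 = {c, f}  B4 = {e, f}  B5 = {b, f}  B6 = {a, d}
Tree: B1–B2, B2–B3, B3–B4, B2–B5, B2–B6

Each bag holds 2 vertices, so the decomposition has width 1, which upper-bounds the treewidth. G has an edge, so its treewidth is at least 1. Combining the bounds, tw(G) = 1.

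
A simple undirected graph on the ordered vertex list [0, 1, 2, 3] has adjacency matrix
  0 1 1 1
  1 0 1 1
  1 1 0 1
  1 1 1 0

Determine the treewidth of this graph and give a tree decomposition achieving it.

With just one bag of size 4, the width is 4 − 1 = 3, so tw(G) ≤ 3. Conversely, {0, 1, 2, 3} is a clique of size 4, and the vertices of any clique must share a bag in every tree decomposition; so some bag has ≥ 4 vertices and tw(G) ≥ 3. The upper and lower bounds meet at 3, so that is the treewidth.

Treewidth 3.
One optimal decomposition is:
Bags: B1 = {0, 1, 2, 3}
Tree: (single bag)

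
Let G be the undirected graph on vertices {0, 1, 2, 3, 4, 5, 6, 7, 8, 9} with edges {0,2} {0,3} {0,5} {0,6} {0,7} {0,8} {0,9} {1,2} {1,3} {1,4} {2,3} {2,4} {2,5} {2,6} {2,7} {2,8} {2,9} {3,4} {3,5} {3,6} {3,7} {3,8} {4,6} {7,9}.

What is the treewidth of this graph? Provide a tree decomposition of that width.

Treewidth 3.
Bags: B1 = {0, 2, 3, 6}  B2 = {0, 2, 3, 8}  B3 = {0, 2, 3, 5}  B4 = {0, 2, 3, 7}  B5 = {2, 3, 4, 6}  B6 = {0, 2, 7, 9}  B7 = {1, 2, 3, 4}
Tree: B1–B2, B1–B3, B3–B4, B1–B5, B4–B6, B5–B7

Each bag holds 4 vertices, so the decomposition has width 3, which upper-bounds the treewidth. On the other hand G contains the 4-clique {0, 2, 7, 9}. A clique must lie in a single bag of any decomposition, so no decomposition can have width below 3. Hence tw(G) = 3 exactly.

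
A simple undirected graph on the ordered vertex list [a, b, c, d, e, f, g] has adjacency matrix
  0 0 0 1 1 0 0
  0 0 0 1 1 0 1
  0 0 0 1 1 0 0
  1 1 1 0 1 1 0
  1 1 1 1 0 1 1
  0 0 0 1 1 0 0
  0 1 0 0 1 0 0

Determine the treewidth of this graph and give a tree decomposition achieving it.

Every bag has size at most 3, so the width is 3 − 1 = 2 and tw(G) ≤ 2. On the other hand G contains the 3-clique {d, e, f}. A clique must lie in a single bag of any decomposition, so no decomposition can have width below 2. The upper and lower bounds meet at 2, so that is the treewidth.

Treewidth 2.
One such decomposition:
Bags: B1 = {b, d, e}  B2 = {d, e, f}  B3 = {c, d, e}  B4 = {a, d, e}  B5 = {b, e, g}
Tree: B1–B2, B2–B3, B1–B4, B1–B5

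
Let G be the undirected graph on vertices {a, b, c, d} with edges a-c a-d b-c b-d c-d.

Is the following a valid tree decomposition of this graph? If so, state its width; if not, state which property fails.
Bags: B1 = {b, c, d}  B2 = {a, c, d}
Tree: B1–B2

Yes; width 2.

Vertex coverage: the bags together contain {a, b, c, d}, the full vertex set. Edge coverage: each edge of G has both endpoints in at least one bag. Running intersection: for every vertex, the bags containing it form a connected subtree. All three properties hold, so this is a valid tree decomposition of width max|bag| − 1 = 2, and hence tw(G) ≤ 2.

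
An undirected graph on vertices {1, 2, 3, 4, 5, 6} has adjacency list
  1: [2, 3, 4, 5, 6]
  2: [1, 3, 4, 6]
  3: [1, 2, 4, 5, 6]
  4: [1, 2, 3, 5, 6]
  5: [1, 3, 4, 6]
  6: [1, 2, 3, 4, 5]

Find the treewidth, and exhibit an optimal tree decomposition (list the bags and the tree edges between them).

The largest bag has 5 vertices, giving width 4; this decomposition certifies tw(G) ≤ 4. On the other hand G contains the 5-clique {1, 2, 3, 4, 6}. A clique must lie in a single bag of any decomposition, so no decomposition can have width below 4. The upper and lower bounds meet at 4, so that is the treewidth.

Treewidth 4.
Bags: B1 = {1, 3, 4, 5, 6}  B2 = {1, 2, 3, 4, 6}
Tree: B1–B2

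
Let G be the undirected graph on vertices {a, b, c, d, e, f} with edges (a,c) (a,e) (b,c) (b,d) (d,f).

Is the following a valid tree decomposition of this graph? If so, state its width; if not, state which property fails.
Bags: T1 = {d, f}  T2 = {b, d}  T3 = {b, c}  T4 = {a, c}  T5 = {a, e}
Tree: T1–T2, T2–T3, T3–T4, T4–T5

Yes; width 1.

Vertex coverage: the bags together contain {a, b, c, d, e, f}, the full vertex set. Edge coverage: each edge of G has both endpoints in at least one bag. Running intersection: for every vertex, the bags containing it form a connected subtree. All three properties hold, so this is a valid tree decomposition of width max|bag| − 1 = 1, and hence tw(G) ≤ 1.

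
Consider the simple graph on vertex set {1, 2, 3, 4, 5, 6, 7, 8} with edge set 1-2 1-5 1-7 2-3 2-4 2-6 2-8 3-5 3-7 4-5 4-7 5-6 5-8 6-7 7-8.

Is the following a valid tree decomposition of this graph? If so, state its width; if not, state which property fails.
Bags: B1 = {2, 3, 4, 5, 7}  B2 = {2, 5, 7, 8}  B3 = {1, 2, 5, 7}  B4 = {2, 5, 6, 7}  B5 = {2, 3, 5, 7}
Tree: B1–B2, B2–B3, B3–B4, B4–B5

A tree decomposition must satisfy three properties: every vertex lies in some bag; for every edge, both endpoints lie together in some bag; and for every vertex, the bags containing it form a connected subtree. Here bags containing vertex 3 are not connected in the tree, so the decomposition is invalid.

No — bags containing vertex 3 are not connected in the tree.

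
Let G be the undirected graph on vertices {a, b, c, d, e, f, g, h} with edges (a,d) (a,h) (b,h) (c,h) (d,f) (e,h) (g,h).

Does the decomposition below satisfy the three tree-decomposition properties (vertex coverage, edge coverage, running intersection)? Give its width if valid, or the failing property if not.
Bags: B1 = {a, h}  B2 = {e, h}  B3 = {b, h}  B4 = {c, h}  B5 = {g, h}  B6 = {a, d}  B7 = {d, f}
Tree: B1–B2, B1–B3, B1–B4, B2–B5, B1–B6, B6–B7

Yes; width 1.

Vertex coverage: the bags together contain {a, b, c, d, e, f, g, h}, the full vertex set. Edge coverage: each edge of G has both endpoints in at least one bag. Running intersection: for every vertex, the bags containing it form a connected subtree. All three properties hold, so this is a valid tree decomposition of width max|bag| − 1 = 1, and hence tw(G) ≤ 1.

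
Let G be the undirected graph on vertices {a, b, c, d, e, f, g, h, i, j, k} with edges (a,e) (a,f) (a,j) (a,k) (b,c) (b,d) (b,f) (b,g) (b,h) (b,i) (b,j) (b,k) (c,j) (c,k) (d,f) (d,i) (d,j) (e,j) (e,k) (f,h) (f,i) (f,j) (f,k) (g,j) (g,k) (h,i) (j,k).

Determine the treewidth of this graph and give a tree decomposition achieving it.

Treewidth 3.
One optimal decomposition is:
Bags: B1 = {a, f, j, k}  B2 = {b, f, j, k}  B3 = {b, d, f, j}  B4 = {b, c, j, k}  B5 = {b, d, f, i}  B6 = {b, g, j, k}  B7 = {a, e, j, k}  B8 = {b, f, h, i}
Tree: B1–B2, B2–B3, B2–B4, B3–B5, B4–B6, B1–B7, B5–B8

The largest bag has 4 vertices, giving width 3; this decomposition certifies tw(G) ≤ 3. For the lower bound, the 4 vertices {a, e, j, k} are pairwise adjacent, and any tree decomposition puts a clique entirely inside one bag — forcing width ≥ 3. The upper and lower bounds meet at 3, so that is the treewidth.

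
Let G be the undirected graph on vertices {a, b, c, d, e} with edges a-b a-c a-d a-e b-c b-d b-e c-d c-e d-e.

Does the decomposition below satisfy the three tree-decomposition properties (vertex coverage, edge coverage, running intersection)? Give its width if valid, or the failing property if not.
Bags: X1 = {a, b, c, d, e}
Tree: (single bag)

Vertex coverage: the bags together contain {a, b, c, d, e}, the full vertex set. Edge coverage: each edge of G has both endpoints in at least one bag. Running intersection: for every vertex, the bags containing it form a connected subtree. All three properties hold, so this is a valid tree decomposition of width max|bag| − 1 = 4, and hence tw(G) ≤ 4.

Yes; width 4.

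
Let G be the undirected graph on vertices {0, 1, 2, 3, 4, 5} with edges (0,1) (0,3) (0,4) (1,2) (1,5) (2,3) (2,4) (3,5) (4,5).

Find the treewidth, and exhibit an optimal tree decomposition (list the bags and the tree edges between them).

Treewidth 3.
One optimal decomposition is:
Bags: B1 = {0, 1, 2, 5}  B2 = {0, 2, 3, 5}  B3 = {0, 2, 4, 5}
Tree: B1–B2, B2–B3

The largest bag has 4 vertices, giving width 3; this decomposition certifies tw(G) ≤ 3. For the lower bound: the 4 vertex sets {1,5}, {0,3}, {2}, {4} are disjoint, each induces a connected subgraph, and every pair is joined by at least one edge of G. Contracting each set to a single vertex therefore yields K_{4} as a minor, and since treewidth is minor-monotone, tw(G) ≥ tw(K_{4}) = 3. Therefore the treewidth is 3.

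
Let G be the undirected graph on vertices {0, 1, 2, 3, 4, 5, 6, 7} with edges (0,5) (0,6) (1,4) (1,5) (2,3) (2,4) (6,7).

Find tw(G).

A width-1 tree decomposition is:
Bags: B1 = {6, 7}  B2 = {0, 6}  B3 = {0, 5}  B4 = {1, 5}  B5 = {1, 4}  B6 = {2, 4}  B7 = {2, 3}
Tree: B1–B2, B2–B3, B3–B4, B4–B5, B5–B6, B6–B7
Each bag holds 2 vertices, so the decomposition has width 1, which upper-bounds the treewidth. Since G has at least one edge (e.g. 7–6), it is not an edgeless graph, so tw(G) ≥ 1. Combining the bounds, tw(G) = 1.

1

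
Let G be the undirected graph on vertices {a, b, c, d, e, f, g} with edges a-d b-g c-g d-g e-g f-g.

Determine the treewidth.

1

A width-1 tree decomposition is:
Bags: B1 = {e, g}  B2 = {f, g}  B3 = {b, g}  B4 = {d, g}  B5 = {a, d}  B6 = {c, g}
Tree: B1–B2, B1–B3, B1–B4, B4–B5, B3–B6
Each bag holds 2 vertices, so the decomposition has width 1, which upper-bounds the treewidth. Any graph with an edge has treewidth ≥ 1, and G has the edge e–g. Hence tw(G) = 1 exactly.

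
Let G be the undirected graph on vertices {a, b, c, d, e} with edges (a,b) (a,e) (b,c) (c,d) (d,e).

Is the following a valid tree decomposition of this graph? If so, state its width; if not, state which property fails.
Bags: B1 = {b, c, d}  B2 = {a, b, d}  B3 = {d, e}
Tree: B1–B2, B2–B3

A tree decomposition must satisfy three properties: every vertex lies in some bag; for every edge, both endpoints lie together in some bag; and for every vertex, the bags containing it form a connected subtree. Here edge (a,e) lies in no bag, so the decomposition is invalid.

No — edge (a,e) lies in no bag.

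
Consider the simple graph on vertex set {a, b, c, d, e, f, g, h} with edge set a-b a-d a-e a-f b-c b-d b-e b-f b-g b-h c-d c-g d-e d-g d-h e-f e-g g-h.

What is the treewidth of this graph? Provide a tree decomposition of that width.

Each bag holds 4 vertices, so the decomposition has width 3, which upper-bounds the treewidth. Conversely, {b, d, e, g} is a clique of size 4, and the vertices of any clique must share a bag in every tree decomposition; so some bag has ≥ 4 vertices and tw(G) ≥ 3. The upper and lower bounds meet at 3, so that is the treewidth.

Treewidth 3.
Bags: B1 = {b, c, d, g}  B2 = {b, d, g, h}  B3 = {b, d, e, g}  B4 = {a, b, d, e}  B5 = {a, b, e, f}
Tree: B1–B2, B2–B3, B3–B4, B4–B5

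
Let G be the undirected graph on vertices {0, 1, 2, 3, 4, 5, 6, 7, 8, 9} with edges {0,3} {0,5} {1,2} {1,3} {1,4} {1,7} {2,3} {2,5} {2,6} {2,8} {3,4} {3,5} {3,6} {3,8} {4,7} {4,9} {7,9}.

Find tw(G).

A width-2 tree decomposition is:
Bags: B1 = {1, 2, 3}  B2 = {1, 3, 4}  B3 = {2, 3, 8}  B4 = {2, 3, 5}  B5 = {2, 3, 6}  B6 = {1, 4, 7}  B7 = {4, 7, 9}  B8 = {0, 3, 5}
Tree: B1–B2, B1–B3, B1–B4, B4–B5, B2–B6, B6–B7, B4–B8
The largest bag has 3 vertices, giving width 2; this decomposition certifies tw(G) ≤ 2. For the lower bound, the 3 vertices {4, 7, 9} are pairwise adjacent, and any tree decomposition puts a clique entirely inside one bag — forcing width ≥ 2. The upper and lower bounds meet at 2, so that is the treewidth.

2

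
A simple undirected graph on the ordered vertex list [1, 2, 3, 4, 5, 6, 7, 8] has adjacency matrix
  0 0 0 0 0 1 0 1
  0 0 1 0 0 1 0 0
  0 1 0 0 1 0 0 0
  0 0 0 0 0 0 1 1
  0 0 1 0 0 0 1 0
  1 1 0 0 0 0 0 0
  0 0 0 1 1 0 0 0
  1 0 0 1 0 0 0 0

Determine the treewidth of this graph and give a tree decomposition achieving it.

Each bag holds 3 vertices, so the decomposition has width 2, which upper-bounds the treewidth. For the lower bound, G contains the cycle 4–8–1–6–2–3–5–7–4, so G is not a forest; only forests have treewidth ≤ 1, hence tw(G) ≥ 2. The upper and lower bounds meet at 2, so that is the treewidth.

Treewidth 2.
Bags: B1 = {1, 4, 8}  B2 = {1, 4, 6}  B3 = {2, 4, 6}  B4 = {2, 3, 4}  B5 = {3, 4, 5}  B6 = {4, 5, 7}
Tree: B1–B2, B2–B3, B3–B4, B4–B5, B5–B6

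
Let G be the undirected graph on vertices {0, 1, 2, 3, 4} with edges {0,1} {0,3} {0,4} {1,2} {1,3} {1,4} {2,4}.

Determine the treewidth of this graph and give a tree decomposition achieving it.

Treewidth 2.
One optimal decomposition is:
Bags: B1 = {0, 1, 4}  B2 = {1, 2, 4}  B3 = {0, 1, 3}
Tree: B1–B2, B1–B3

The largest bag has 3 vertices, giving width 2; this decomposition certifies tw(G) ≤ 2. On the other hand G contains the 3-clique {0, 1, 3}. A clique must lie in a single bag of any decomposition, so no decomposition can have width below 2. The upper and lower bounds meet at 2, so that is the treewidth.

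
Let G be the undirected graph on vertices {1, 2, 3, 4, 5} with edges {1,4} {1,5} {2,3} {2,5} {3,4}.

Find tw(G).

2

A width-2 tree decomposition is:
Bags: B1 = {1, 4, 5}  B2 = {2, 4, 5}  B3 = {2, 3, 4}
Tree: B1–B2, B2–B3
Each bag holds 3 vertices, so the decomposition has width 2, which upper-bounds the treewidth. The edges 4–1–5–2–3–4 form a cycle, so G is not a tree and its treewidth is at least 2. Hence tw(G) = 2 exactly.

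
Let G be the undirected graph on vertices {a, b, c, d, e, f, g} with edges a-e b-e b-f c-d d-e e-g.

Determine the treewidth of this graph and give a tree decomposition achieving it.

Every bag has size at most 2, so the width is 2 − 1 = 1 and tw(G) ≤ 1. Since G has at least one edge (e.g. e–b), it is not an edgeless graph, so tw(G) ≥ 1. Hence tw(G) = 1 exactly.

Treewidth 1.
One such decomposition:
Bags: B1 = {b, e}  B2 = {a, e}  B3 = {b, f}  B4 = {d, e}  B5 = {c, d}  B6 = {e, g}
Tree: B1–B2, B1–B3, B1–B4, B4–B5, B4–B6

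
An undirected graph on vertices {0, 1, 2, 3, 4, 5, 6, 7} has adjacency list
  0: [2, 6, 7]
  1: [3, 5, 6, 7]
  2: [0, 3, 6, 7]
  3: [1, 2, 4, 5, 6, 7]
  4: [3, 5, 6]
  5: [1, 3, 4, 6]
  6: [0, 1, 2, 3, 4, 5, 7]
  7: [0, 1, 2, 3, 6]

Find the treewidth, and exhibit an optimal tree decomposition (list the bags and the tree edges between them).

Each bag holds 4 vertices, so the decomposition has width 3, which upper-bounds the treewidth. Conversely, {0, 2, 6, 7} is a clique of size 4, and the vertices of any clique must share a bag in every tree decomposition; so some bag has ≥ 4 vertices and tw(G) ≥ 3. Hence tw(G) = 3 exactly.

Treewidth 3.
One optimal decomposition is:
Bags: B1 = {2, 3, 6, 7}  B2 = {1, 3, 6, 7}  B3 = {0, 2, 6, 7}  B4 = {1, 3, 5, 6}  B5 = {3, 4, 5, 6}
Tree: B1–B2, B1–B3, B2–B4, B4–B5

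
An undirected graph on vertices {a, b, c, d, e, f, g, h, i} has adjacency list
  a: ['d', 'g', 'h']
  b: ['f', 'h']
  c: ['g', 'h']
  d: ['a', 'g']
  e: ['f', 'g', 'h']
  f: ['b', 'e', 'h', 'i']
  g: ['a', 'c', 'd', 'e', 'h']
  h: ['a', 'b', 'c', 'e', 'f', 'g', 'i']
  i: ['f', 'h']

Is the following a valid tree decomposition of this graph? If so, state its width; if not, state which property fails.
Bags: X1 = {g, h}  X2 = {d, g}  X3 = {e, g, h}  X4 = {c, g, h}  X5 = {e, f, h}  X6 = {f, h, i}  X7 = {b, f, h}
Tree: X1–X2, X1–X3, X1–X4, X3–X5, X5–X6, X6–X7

A tree decomposition must satisfy three properties: every vertex lies in some bag; for every edge, both endpoints lie together in some bag; and for every vertex, the bags containing it form a connected subtree. Here vertex a appears in no bag, so the decomposition is invalid.

No — vertex a appears in no bag.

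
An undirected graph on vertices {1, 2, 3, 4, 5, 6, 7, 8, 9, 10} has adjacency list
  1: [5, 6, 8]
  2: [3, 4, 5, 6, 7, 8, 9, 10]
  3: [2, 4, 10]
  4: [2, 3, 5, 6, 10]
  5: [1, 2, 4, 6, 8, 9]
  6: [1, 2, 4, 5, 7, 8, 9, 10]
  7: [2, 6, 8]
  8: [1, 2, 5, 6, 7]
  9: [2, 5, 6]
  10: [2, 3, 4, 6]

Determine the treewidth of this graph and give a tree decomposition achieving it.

Treewidth 3.
One such decomposition:
Bags: B1 = {2, 5, 6, 8}  B2 = {2, 6, 7, 8}  B3 = {1, 5, 6, 8}  B4 = {2, 4, 5, 6}  B5 = {2, 4, 6, 10}  B6 = {2, 3, 4, 10}  B7 = {2, 5, 6, 9}
Tree: B1–B2, B1–B3, B1–B4, B4–B5, B5–B6, B4–B7

Every bag has size at most 4, so the width is 4 − 1 = 3 and tw(G) ≤ 3. On the other hand G contains the 4-clique {1, 5, 6, 8}. A clique must lie in a single bag of any decomposition, so no decomposition can have width below 3. Therefore the treewidth is 3.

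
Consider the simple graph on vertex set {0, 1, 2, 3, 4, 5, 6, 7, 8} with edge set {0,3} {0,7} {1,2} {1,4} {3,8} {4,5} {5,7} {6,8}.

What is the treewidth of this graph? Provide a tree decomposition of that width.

Every bag has size at most 2, so the width is 2 − 1 = 1 and tw(G) ≤ 1. G has an edge, so its treewidth is at least 1. Combining the bounds, tw(G) = 1.

Treewidth 1.
Bags: B1 = {1, 2}  B2 = {1, 4}  B3 = {4, 5}  B4 = {5, 7}  B5 = {0, 7}  B6 = {0, 3}  B7 = {3, 8}  B8 = {6, 8}
Tree: B1–B2, B2–B3, B3–B4, B4–B5, B5–B6, B6–B7, B7–B8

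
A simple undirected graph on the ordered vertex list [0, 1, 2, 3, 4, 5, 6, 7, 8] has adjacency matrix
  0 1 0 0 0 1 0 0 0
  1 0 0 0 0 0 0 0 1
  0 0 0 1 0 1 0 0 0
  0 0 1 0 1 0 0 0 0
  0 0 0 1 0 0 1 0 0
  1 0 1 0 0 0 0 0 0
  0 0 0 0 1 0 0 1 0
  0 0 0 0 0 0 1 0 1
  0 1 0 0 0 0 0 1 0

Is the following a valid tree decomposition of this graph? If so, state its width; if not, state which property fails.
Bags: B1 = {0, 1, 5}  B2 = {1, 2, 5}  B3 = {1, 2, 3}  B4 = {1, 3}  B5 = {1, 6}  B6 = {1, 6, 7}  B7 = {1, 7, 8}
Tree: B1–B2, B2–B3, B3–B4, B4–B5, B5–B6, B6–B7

No — vertex 4 appears in no bag.

A tree decomposition must satisfy three properties: every vertex lies in some bag; for every edge, both endpoints lie together in some bag; and for every vertex, the bags containing it form a connected subtree. Here vertex 4 appears in no bag, so the decomposition is invalid.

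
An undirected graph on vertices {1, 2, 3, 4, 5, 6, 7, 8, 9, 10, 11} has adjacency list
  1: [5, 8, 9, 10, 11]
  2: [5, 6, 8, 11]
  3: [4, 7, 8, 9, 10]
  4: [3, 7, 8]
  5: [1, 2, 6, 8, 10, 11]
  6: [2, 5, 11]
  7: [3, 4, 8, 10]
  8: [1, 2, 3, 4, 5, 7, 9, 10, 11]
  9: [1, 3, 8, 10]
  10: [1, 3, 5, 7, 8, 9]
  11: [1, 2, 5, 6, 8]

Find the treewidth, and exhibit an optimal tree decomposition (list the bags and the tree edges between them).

Treewidth 3.
Bags: B1 = {3, 8, 9, 10}  B2 = {3, 7, 8, 10}  B3 = {1, 8, 9, 10}  B4 = {3, 4, 7, 8}  B5 = {1, 5, 8, 10}  B6 = {1, 5, 8, 11}  B7 = {2, 5, 8, 11}  B8 = {2, 5, 6, 11}
Tree: B1–B2, B1–B3, B2–B4, B3–B5, B5–B6, B6–B7, B7–B8

Each bag holds 4 vertices, so the decomposition has width 3, which upper-bounds the treewidth. On the other hand G contains the 4-clique {1, 5, 8, 11}. A clique must lie in a single bag of any decomposition, so no decomposition can have width below 3. Therefore the treewidth is 3.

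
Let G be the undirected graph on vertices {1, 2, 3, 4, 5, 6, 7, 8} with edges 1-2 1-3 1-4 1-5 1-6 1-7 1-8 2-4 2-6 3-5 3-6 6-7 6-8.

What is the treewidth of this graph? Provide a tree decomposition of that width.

The largest bag has 3 vertices, giving width 2; this decomposition certifies tw(G) ≤ 2. Conversely, {1, 2, 4} is a clique of size 3, and the vertices of any clique must share a bag in every tree decomposition; so some bag has ≥ 3 vertices and tw(G) ≥ 2. Combining the bounds, tw(G) = 2.

Treewidth 2.
One such decomposition:
Bags: B1 = {1, 3, 6}  B2 = {1, 6, 7}  B3 = {1, 6, 8}  B4 = {1, 2, 6}  B5 = {1, 3, 5}  B6 = {1, 2, 4}
Tree: B1–B2, B2–B3, B2–B4, B1–B5, B4–B6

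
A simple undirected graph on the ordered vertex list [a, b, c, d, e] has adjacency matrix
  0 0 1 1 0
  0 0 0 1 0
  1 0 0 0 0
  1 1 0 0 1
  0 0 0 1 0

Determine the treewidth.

A width-1 tree decomposition is:
Bags: B1 = {a, d}  B2 = {a, c}  B3 = {b, d}  B4 = {d, e}
Tree: B1–B2, B1–B3, B1–B4
Each bag holds 2 vertices, so the decomposition has width 1, which upper-bounds the treewidth. G has an edge, so its treewidth is at least 1. Therefore the treewidth is 1.

1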